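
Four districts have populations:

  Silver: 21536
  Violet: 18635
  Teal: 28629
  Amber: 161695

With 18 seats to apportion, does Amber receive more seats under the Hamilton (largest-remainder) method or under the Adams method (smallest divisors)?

Hamilton: Silver 2, Violet 1, Teal 2, Amber 13.
Adams: Silver 2, Violet 2, Teal 2, Amber 12.
Amber gets 13 under Hamilton and 12 under Adams.

Hamilton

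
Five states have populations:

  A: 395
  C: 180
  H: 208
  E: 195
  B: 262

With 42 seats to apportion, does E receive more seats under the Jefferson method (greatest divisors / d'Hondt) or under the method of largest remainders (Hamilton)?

Hamilton

Jefferson: A 14, C 6, H 7, E 6, B 9.
Hamilton: A 13, C 6, H 7, E 7, B 9.
E gets 6 under Jefferson and 7 under Hamilton.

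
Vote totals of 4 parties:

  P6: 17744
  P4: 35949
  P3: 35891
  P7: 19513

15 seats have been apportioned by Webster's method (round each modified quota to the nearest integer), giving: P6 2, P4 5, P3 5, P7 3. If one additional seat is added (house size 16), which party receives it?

Priority for the next seat is population ÷ (current seats + 0.5).
Priorities: P6 7097.600, P4 6536.182, P3 6525.636, P7 5575.143.
Highest priority: P6.

P6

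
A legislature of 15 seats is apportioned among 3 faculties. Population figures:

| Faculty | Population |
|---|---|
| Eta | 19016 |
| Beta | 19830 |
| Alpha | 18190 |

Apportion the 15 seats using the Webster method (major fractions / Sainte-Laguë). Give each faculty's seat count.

Eta=5; Beta=5; Alpha=5

Standard divisor 57036/15 ≈ 3802.4; standard quotas: Eta 5.001, Beta 5.215, Alpha 4.784.
Rounding to the nearest integer gives Eta 5, Beta 5, Alpha 5 — total 15, matching the house size, so no adjustment is needed.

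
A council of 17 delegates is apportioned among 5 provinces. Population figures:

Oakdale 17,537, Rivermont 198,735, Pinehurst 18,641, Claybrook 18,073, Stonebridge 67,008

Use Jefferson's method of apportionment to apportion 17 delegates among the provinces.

Standard divisor 319994/17 ≈ 18823.176; standard quotas: Oakdale 0.932, Rivermont 10.558, Pinehurst 0.990, Claybrook 0.960, Stonebridge 3.560.
Rounding down gives 0, 10, 0, 0, 3 = 13 seats, so the divisor must be adjusted.
With modified divisor 17100: modified quotas Oakdale 1.026, Rivermont 11.622, Pinehurst 1.090, Claybrook 1.057, Stonebridge 3.919.
Rounding down: Oakdale 1, Rivermont 11, Pinehurst 1, Claybrook 1, Stonebridge 3 (total 17).

Oakdale 1; Rivermont 11; Pinehurst 1; Claybrook 1; Stonebridge 3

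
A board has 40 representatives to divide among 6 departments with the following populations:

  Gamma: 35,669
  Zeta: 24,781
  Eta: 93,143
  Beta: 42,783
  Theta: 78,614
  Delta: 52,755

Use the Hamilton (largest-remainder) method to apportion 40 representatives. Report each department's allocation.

Gamma 4, Zeta 3, Eta 11, Beta 5, Theta 10, Delta 7

The standard divisor is 327745/40 ≈ 8193.625.
Standard quotas: Gamma 4.3533, Zeta 3.0244, Eta 11.3677, Beta 5.2215, Theta 9.5945, Delta 6.4385.
Lower quotas: Gamma 4, Zeta 3, Eta 11, Beta 5, Theta 9, Delta 6 (sum 38, leaving 2 seats).
Remainders in descending order: Theta 0.5945, Delta 0.4385, Eta 0.3677, Gamma 0.3533, Beta 0.2215, Zeta 0.0244.
Largest remainders: Theta, Delta receive the extra seats.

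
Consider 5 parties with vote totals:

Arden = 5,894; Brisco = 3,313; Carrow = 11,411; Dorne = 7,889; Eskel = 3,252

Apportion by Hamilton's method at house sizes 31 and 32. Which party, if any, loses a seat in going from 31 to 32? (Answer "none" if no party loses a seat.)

At 31 seats: Arden 6, Brisco 3, Carrow 11, Dorne 8, Eskel 3.
At 32 seats: Arden 6, Brisco 3, Carrow 12, Dorne 8, Eskel 3.
No party's allocation decreased.

none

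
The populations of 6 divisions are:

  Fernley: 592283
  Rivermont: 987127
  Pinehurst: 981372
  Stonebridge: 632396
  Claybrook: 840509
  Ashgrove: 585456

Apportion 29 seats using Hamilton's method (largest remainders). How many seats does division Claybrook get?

The standard divisor is 4619143/29 ≈ 159280.793.
Standard quotas: Fernley 3.7185, Rivermont 6.1974, Pinehurst 6.1613, Stonebridge 3.9703, Claybrook 5.2769, Ashgrove 3.6756.
Lower quotas: Fernley 3, Rivermont 6, Pinehurst 6, Stonebridge 3, Claybrook 5, Ashgrove 3 (sum 26, leaving 3 seats).
Remainders in descending order: Stonebridge 0.9703, Fernley 0.7185, Ashgrove 0.6756, Claybrook 0.2769, Rivermont 0.1974, Pinehurst 0.1613.
Largest remainders: Stonebridge, Fernley, Ashgrove receive the extra seats.
Claybrook receives 5.

5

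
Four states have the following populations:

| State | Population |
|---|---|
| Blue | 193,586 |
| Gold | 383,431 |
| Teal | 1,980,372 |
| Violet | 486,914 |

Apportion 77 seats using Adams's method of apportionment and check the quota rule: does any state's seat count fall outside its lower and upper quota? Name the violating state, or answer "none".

Teal

Standard quotas: Blue 4.896, Gold 9.698, Teal 50.090, Violet 12.316.
Adams allocation: Blue 5, Gold 10, Teal 49, Violet 13.
Teal has quota 50.090 (lower 50, upper 51) but receives 49 — outside the quota interval.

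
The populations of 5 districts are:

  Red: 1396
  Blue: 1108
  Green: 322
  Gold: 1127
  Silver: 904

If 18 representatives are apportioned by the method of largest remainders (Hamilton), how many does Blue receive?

4

Total 4857; standard divisor 4857/18 ≈ 269.833.
Standard quotas: Red 5.174, Blue 4.106, Green 1.193, Gold 4.177, Silver 3.350.
Lower quotas: Red 5, Blue 4, Green 1, Gold 4, Silver 3 (sum 17, leaving 1 seat).
Remainders in descending order: Silver 0.350, Green 0.193, Gold 0.177, Red 0.174, Blue 0.106.
The surplus seat goes to Silver.
Blue receives 4.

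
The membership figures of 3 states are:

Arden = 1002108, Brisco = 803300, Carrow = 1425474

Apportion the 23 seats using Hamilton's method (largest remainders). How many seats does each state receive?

Total 3230882; standard divisor 3230882/23 ≈ 140473.13.
Standard quotas: Arden 7.1338, Brisco 5.7185, Carrow 10.1477.
Lower quotas: Arden 7, Brisco 5, Carrow 10 (sum 22, leaving 1 seat).
Remainders in descending order: Brisco 0.7185, Carrow 0.1477, Arden 0.1338.
Largest remainder: Brisco receives the extra seat.

Arden: 7; Brisco: 6; Carrow: 10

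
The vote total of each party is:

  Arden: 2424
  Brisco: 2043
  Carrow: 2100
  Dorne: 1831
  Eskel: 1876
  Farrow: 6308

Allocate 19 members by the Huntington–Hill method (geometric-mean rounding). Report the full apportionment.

With divisor 850: modified quotas Arden 2.852, Brisco 2.404, Carrow 2.471, Dorne 2.154, Eskel 2.207, Farrow 7.421.
Geometric-mean thresholds: Arden √(2·3)=2.449, Brisco √(2·3)=2.449, Carrow √(2·3)=2.449, Dorne √(2·3)=2.449, Eskel √(2·3)=2.449, Farrow √(7·8)=7.483.
Each quota rounded against its threshold gives Arden 3, Brisco 2, Carrow 3, Dorne 2, Eskel 2, Farrow 7 (total 19).

Arden 3, Brisco 2, Carrow 3, Dorne 2, Eskel 2, Farrow 7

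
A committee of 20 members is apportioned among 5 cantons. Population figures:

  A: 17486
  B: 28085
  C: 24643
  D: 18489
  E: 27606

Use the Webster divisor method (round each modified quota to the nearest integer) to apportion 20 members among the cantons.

A=3, B=5, C=4, D=3, E=5

Standard divisor 116309/20 ≈ 5815.45; standard quotas: A 3.007, B 4.829, C 4.238, D 3.179, E 4.747.
Rounding to the nearest integer gives A 3, B 5, C 4, D 3, E 5 — total 20, matching the house size, so no adjustment is needed.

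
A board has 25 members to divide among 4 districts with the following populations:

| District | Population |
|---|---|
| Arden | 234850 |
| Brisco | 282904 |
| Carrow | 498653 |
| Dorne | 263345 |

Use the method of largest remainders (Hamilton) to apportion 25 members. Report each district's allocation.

Total 1279752; standard divisor 1279752/25 ≈ 51190.08.
Standard quotas: Arden 4.5878, Brisco 5.5265, Carrow 9.7412, Dorne 5.1445.
Lower quotas: Arden 4, Brisco 5, Carrow 9, Dorne 5 (sum 23, leaving 2 seats).
Remainders in descending order: Carrow 0.7412, Arden 0.5878, Brisco 0.5265, Dorne 0.1445.
The surplus seats go to Carrow, Arden.

Arden 5, Brisco 5, Carrow 10, Dorne 5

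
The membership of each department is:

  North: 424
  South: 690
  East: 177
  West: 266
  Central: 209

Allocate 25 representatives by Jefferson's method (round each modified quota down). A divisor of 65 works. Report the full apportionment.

North 6, South 10, East 2, West 4, Central 3

With modified divisor 65: modified quotas North 6.523, South 10.615, East 2.723, West 4.092, Central 3.215.
Rounding down: North 6, South 10, East 2, West 4, Central 3 (total 25).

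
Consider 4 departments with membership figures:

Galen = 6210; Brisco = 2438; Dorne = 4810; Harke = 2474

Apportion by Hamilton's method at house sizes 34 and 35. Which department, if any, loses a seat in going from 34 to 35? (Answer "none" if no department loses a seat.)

Harke

At 34 seats: Galen 13, Brisco 5, Dorne 10, Harke 6.
At 35 seats: Galen 14, Brisco 5, Dorne 11, Harke 5.
Harke drops from 6 to 5.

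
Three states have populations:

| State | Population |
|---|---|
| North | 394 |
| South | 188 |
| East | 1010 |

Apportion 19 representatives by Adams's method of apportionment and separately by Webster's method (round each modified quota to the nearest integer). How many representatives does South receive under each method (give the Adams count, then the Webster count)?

3 and 2

Adams: North 5, South 3, East 11.
Webster: North 5, South 2, East 12.
South gets 3 under Adams and 2 under Webster.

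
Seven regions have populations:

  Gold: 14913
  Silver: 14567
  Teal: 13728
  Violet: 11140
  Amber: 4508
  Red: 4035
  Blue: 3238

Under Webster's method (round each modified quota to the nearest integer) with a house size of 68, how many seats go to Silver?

Standard divisor 66129/68 ≈ 972.485; standard quotas: Gold 15.335, Silver 14.979, Teal 14.116, Violet 11.455, Amber 4.636, Red 4.149, Blue 3.330.
Rounding to the nearest integer gives 15, 15, 14, 11, 5, 4, 3 = 67 seats, so the divisor must be adjusted.
With modified divisor 965: modified quotas Gold 15.454, Silver 15.095, Teal 14.226, Violet 11.544, Amber 4.672, Red 4.181, Blue 3.355.
Rounding to the nearest integer: Gold 15, Silver 15, Teal 14, Violet 12, Amber 5, Red 4, Blue 3 (total 68).
Silver receives 15.

15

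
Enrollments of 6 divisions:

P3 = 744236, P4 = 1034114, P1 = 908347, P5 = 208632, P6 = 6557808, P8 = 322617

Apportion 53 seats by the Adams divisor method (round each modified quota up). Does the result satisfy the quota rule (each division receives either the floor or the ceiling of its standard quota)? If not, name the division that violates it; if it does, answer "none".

P6

Standard quotas: P3 4.035, P4 5.607, P1 4.925, P5 1.131, P6 35.554, P8 1.749.
Adams allocation: P3 4, P4 6, P1 5, P5 2, P6 34, P8 2.
P6 has quota 35.554 (lower 35, upper 36) but receives 34 — outside the quota interval.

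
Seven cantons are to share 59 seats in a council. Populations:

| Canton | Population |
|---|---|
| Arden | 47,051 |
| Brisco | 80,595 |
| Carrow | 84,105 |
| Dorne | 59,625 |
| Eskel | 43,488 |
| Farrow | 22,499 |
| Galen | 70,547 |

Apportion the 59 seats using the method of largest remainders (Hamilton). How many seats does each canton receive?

Arden=7, Brisco=12, Carrow=12, Dorne=9, Eskel=6, Farrow=3, Galen=10

Total 407910; standard divisor 407910/59 ≈ 6913.729.
Standard quotas: Arden 6.8054, Brisco 11.6572, Carrow 12.1649, Dorne 8.6241, Eskel 6.2901, Farrow 3.2542, Galen 10.2039.
Lower quotas: Arden 6, Brisco 11, Carrow 12, Dorne 8, Eskel 6, Farrow 3, Galen 10 (sum 56, leaving 3 seats).
Remainders in descending order: Arden 0.8054, Brisco 0.6572, Dorne 0.6241, Eskel 0.2901, Farrow 0.2542, Galen 0.2039, Carrow 0.1649.
Largest remainders: Arden, Brisco, Dorne receive the extra seats.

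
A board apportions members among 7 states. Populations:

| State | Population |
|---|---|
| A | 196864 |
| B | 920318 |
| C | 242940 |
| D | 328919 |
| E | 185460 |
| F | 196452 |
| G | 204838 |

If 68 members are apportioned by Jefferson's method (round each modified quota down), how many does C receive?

Standard divisor 2275791/68 ≈ 33467.515; standard quotas: A 5.882, B 27.499, C 7.259, D 9.828, E 5.541, F 5.870, G 6.121.
Rounding down gives 5, 27, 7, 9, 5, 5, 6 = 64 seats, so the divisor must be adjusted.
With modified divisor 32200: modified quotas A 6.114, B 28.581, C 7.545, D 10.215, E 5.760, F 6.101, G 6.361.
Rounding down: A 6, B 28, C 7, D 10, E 5, F 6, G 6 (total 68).
C receives 7.

7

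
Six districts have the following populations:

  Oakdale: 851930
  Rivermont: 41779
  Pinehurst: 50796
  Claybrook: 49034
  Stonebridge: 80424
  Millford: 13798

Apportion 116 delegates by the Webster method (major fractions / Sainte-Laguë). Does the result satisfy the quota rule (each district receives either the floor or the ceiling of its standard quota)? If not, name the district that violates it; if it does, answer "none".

Oakdale

Standard quotas: Oakdale 90.851, Rivermont 4.455, Pinehurst 5.417, Claybrook 5.229, Stonebridge 8.577, Millford 1.471.
Webster allocation: Oakdale 92, Rivermont 4, Pinehurst 5, Claybrook 5, Stonebridge 9, Millford 1.
Oakdale has quota 90.851 (lower 90, upper 91) but receives 92 — outside the quota interval.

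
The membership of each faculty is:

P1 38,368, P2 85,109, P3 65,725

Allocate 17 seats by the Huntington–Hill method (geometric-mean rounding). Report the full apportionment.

With divisor 11225: modified quotas P1 3.418, P2 7.582, P3 5.855.
Geometric-mean thresholds: P1 √(3·4)=3.464, P2 √(7·8)=7.483, P3 √(5·6)=5.477.
Each quota rounded against its threshold gives P1 3, P2 8, P3 6 (total 17).

P1 3; P2 8; P3 6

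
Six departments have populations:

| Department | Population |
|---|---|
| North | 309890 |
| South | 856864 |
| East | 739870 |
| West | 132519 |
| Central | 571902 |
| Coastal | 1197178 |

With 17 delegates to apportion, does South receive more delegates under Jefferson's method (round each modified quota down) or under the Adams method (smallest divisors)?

Jefferson: North 1, South 4, East 3, West 0, Central 3, Coastal 6.
Adams: North 2, South 3, East 3, West 1, Central 3, Coastal 5.
South gets 4 under Jefferson and 3 under Adams.

Jefferson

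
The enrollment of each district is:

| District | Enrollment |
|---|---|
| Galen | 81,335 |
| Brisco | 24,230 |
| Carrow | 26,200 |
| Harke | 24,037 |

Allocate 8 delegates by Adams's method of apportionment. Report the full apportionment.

Galen: 4, Brisco: 1, Carrow: 2, Harke: 1

Standard divisor 155802/8 ≈ 19475.25; standard quotas: Galen 4.176, Brisco 1.244, Carrow 1.345, Harke 1.234.
Rounding up gives 5, 2, 2, 2 = 11 seats, so the divisor must be adjusted.
With modified divisor 25200: modified quotas Galen 3.228, Brisco 0.962, Carrow 1.040, Harke 0.954.
Rounding up: Galen 4, Brisco 1, Carrow 2, Harke 1 (total 8).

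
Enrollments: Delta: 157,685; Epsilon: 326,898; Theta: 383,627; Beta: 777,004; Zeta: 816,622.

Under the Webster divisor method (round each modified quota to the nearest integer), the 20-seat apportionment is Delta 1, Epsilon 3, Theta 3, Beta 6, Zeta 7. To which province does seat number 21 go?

Beta

Priority for the next seat is population ÷ (current seats + 0.5).
Priorities: Delta 105123.333, Epsilon 93399.429, Theta 109607.714, Beta 119539.077, Zeta 108882.933.
Highest priority: Beta.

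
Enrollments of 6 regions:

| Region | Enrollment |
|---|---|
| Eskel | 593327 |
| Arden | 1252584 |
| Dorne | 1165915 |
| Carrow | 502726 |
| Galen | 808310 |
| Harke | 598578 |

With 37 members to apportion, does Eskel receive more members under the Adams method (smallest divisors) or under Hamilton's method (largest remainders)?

Adams

Adams: Eskel 5, Arden 9, Dorne 8, Carrow 4, Galen 6, Harke 5.
Hamilton: Eskel 4, Arden 9, Dorne 9, Carrow 4, Galen 6, Harke 5.
Eskel gets 5 under Adams and 4 under Hamilton.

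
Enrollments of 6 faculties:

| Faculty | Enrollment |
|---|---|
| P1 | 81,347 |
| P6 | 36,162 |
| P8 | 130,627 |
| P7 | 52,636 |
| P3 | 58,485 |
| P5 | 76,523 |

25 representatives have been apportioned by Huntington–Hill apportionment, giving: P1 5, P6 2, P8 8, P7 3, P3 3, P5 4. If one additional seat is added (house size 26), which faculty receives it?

Priority for the next seat is population ÷ (√(s·(s+1))).
Priorities: P1 14851.862, P6 14763.075, P8 15394.540, P7 15194.704, P3 16883.165, P5 17111.063.
Highest priority: P5.

P5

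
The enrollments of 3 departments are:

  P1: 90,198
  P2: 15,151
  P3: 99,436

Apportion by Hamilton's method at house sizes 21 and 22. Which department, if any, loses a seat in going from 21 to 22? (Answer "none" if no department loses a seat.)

P2

At 21 seats: P1 9, P2 2, P3 10.
At 22 seats: P1 10, P2 1, P3 11.
P2 drops from 2 to 1.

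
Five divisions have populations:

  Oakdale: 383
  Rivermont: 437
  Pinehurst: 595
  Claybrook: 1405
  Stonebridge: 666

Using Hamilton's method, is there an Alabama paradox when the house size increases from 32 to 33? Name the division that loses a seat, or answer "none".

none

At 32 seats: Oakdale 4, Rivermont 4, Pinehurst 5, Claybrook 13, Stonebridge 6.
At 33 seats: Oakdale 4, Rivermont 4, Pinehurst 6, Claybrook 13, Stonebridge 6.
No division's allocation decreased.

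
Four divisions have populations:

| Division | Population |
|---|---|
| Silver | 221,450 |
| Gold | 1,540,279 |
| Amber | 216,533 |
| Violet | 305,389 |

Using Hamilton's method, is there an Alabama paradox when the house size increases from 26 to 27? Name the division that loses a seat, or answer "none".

At 26 seats: Silver 3, Gold 18, Amber 2, Violet 3.
At 27 seats: Silver 3, Gold 18, Amber 2, Violet 4.
No division's allocation decreased.

none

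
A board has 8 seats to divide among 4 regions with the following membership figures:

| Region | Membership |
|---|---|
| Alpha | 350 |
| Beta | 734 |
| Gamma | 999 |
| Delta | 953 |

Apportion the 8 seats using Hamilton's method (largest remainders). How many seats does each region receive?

Alpha 1, Beta 2, Gamma 3, Delta 2

Standard divisor: 3036 ÷ 8 ≈ 379.5.
Standard quotas: Alpha 0.922, Beta 1.934, Gamma 2.632, Delta 2.511.
Lower quotas: Alpha 0, Beta 1, Gamma 2, Delta 2 (sum 5, leaving 3 seats).
Remainders in descending order: Beta 0.934, Alpha 0.922, Gamma 0.632, Delta 0.511.
The surplus seats go to Beta, Alpha, Gamma.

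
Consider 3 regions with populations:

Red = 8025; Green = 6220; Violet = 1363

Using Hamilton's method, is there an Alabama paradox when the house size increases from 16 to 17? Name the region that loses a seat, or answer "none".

Violet

At 16 seats: Red 8, Green 6, Violet 2.
At 17 seats: Red 9, Green 7, Violet 1.
Violet drops from 2 to 1.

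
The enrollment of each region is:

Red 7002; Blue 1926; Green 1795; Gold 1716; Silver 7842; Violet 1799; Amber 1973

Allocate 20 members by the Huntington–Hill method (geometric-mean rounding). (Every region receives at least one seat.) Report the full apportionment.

Red 6; Blue 2; Green 1; Gold 1; Silver 6; Violet 2; Amber 2

With divisor 1271: modified quotas Red 5.509, Blue 1.515, Green 1.412, Gold 1.350, Silver 6.170, Violet 1.415, Amber 1.552.
Geometric-mean thresholds: Red √(5·6)=5.477, Blue √(1·2)=1.414, Green √(1·2)=1.414, Gold √(1·2)=1.414, Silver √(6·7)=6.481, Violet √(1·2)=1.414, Amber √(1·2)=1.414.
Each quota rounded against its threshold gives Red 6, Blue 2, Green 1, Gold 1, Silver 6, Violet 2, Amber 2 (total 20).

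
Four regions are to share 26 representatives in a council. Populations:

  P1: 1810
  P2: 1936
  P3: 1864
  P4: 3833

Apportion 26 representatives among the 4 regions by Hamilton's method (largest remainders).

Standard divisor: 9443 ÷ 26 ≈ 363.192.
Standard quotas: P1 4.984, P2 5.331, P3 5.132, P4 10.554.
Lower quotas: P1 4, P2 5, P3 5, P4 10 (sum 24, leaving 2 seats).
Remainders in descending order: P1 0.984, P4 0.554, P2 0.331, P3 0.132.
Largest remainders: P1, P4 receive the extra seats.

P1 5, P2 5, P3 5, P4 11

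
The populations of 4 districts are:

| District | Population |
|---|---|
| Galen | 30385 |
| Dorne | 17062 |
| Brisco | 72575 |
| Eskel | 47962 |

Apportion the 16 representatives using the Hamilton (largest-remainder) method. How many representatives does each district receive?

Galen=3; Dorne=2; Brisco=7; Eskel=4

The standard divisor is 167984/16 = 10499.
Standard quotas: Galen 2.8941, Dorne 1.6251, Brisco 6.9126, Eskel 4.5682.
Lower quotas: Galen 2, Dorne 1, Brisco 6, Eskel 4 (sum 13, leaving 3 seats).
Remainders in descending order: Brisco 0.9126, Galen 0.8941, Dorne 0.6251, Eskel 0.5682.
Largest remainders: Brisco, Galen, Dorne receive the extra seats.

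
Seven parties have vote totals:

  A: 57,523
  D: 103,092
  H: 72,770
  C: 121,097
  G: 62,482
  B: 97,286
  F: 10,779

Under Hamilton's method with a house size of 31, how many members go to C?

7

Standard divisor: 525029 ÷ 31 ≈ 16936.419.
Standard quotas: A 3.3964, D 6.0870, H 4.2967, C 7.1501, G 3.6892, B 5.7442, F 0.6364.
Lower quotas: A 3, D 6, H 4, C 7, G 3, B 5, F 0 (sum 28, leaving 3 seats).
Remainders in descending order: B 0.7442, G 0.6892, F 0.6364, A 0.3964, H 0.2967, C 0.1501, D 0.0870.
Largest remainders: B, G, F receive the extra seats.
C receives 7.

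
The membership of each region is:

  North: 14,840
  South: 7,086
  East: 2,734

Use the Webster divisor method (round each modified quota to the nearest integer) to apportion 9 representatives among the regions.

Standard divisor 24660/9 ≈ 2740; standard quotas: North 5.416, South 2.586, East 0.998.
Rounding to the nearest integer gives North 5, South 3, East 1 — total 9, matching the house size, so no adjustment is needed.

North 5, South 3, East 1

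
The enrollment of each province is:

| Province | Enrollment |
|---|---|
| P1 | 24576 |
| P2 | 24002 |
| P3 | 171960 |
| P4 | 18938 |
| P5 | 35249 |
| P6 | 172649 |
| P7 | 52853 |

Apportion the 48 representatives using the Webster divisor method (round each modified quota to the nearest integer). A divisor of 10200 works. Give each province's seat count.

With modified divisor 10200: modified quotas P1 2.409, P2 2.353, P3 16.859, P4 1.857, P5 3.456, P6 16.926, P7 5.182.
Rounding to the nearest integer: P1 2, P2 2, P3 17, P4 2, P5 3, P6 17, P7 5 (total 48).

P1=2, P2=2, P3=17, P4=2, P5=3, P6=17, P7=5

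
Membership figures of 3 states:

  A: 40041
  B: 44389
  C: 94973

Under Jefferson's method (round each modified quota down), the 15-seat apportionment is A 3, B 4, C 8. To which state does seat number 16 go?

Priority for the next seat is population ÷ (current seats + 1).
Priorities: A 10010.250, B 8877.800, C 10552.556.
Highest priority: C.

C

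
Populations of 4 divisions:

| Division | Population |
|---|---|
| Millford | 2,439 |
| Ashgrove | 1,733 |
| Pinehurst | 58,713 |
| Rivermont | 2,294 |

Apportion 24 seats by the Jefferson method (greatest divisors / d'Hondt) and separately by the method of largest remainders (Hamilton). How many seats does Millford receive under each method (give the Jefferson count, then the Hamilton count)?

Jefferson: Millford 0, Ashgrove 0, Pinehurst 24, Rivermont 0.
Hamilton: Millford 1, Ashgrove 1, Pinehurst 21, Rivermont 1.
Millford gets 0 under Jefferson and 1 under Hamilton.

0 and 1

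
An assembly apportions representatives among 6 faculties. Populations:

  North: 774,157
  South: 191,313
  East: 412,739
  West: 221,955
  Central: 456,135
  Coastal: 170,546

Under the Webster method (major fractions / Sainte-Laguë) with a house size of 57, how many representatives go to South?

5

Standard divisor 2226845/57 ≈ 39067.456; standard quotas: North 19.816, South 4.897, East 10.565, West 5.681, Central 11.676, Coastal 4.365.
Rounding to the nearest integer gives 20, 5, 11, 6, 12, 4 = 58 seats, so the divisor must be adjusted.
With modified divisor 39500: modified quotas North 19.599, South 4.843, East 10.449, West 5.619, Central 11.548, Coastal 4.318.
Rounding to the nearest integer: North 20, South 5, East 10, West 6, Central 12, Coastal 4 (total 57).
South receives 5.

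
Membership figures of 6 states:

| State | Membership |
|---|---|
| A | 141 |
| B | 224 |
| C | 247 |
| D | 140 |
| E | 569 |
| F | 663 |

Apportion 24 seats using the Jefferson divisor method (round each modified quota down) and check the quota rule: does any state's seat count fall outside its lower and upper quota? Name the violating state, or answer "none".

none

Standard quotas: A 1.706, B 2.710, C 2.988, D 1.694, E 6.883, F 8.020.
Jefferson allocation: A 1, B 3, C 3, D 1, E 7, F 9.
Every allocation lies between the lower and upper quota.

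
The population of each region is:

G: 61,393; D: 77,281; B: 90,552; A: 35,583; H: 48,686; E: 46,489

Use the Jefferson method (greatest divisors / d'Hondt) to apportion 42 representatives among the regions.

G: 7, D: 9, B: 11, A: 4, H: 6, E: 5

Standard divisor 359984/42 ≈ 8571.048; standard quotas: G 7.163, D 9.017, B 10.565, A 4.152, H 5.680, E 5.424.
Rounding down gives 7, 9, 10, 4, 5, 5 = 40 seats, so the divisor must be adjusted.
With modified divisor 7900: modified quotas G 7.771, D 9.782, B 11.462, A 4.504, H 6.163, E 5.885.
Rounding down: G 7, D 9, B 11, A 4, H 6, E 5 (total 42).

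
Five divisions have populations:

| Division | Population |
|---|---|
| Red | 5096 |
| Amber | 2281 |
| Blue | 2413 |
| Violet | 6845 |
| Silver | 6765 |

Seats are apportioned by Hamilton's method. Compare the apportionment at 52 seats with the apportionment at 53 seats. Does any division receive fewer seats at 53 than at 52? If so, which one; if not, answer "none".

Blue

At 52 seats: Red 11, Amber 5, Blue 6, Violet 15, Silver 15.
At 53 seats: Red 12, Amber 5, Blue 5, Violet 16, Silver 15.
Blue drops from 6 to 5.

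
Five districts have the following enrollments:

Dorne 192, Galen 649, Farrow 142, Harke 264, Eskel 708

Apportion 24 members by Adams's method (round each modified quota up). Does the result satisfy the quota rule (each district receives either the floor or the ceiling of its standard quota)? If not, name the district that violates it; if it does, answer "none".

none

Standard quotas: Dorne 2.357, Galen 7.967, Farrow 1.743, Harke 3.241, Eskel 8.692.
Adams allocation: Dorne 3, Galen 8, Farrow 2, Harke 3, Eskel 8.
Every allocation lies between the lower and upper quota.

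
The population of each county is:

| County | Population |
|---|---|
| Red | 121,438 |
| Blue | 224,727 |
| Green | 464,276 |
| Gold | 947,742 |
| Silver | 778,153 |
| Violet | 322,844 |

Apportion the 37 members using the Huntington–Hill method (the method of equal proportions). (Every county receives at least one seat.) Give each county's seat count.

With divisor 78952: modified quotas Red 1.538, Blue 2.846, Green 5.880, Gold 12.004, Silver 9.856, Violet 4.089.
Geometric-mean thresholds: Red √(1·2)=1.414, Blue √(2·3)=2.449, Green √(5·6)=5.477, Gold √(12·13)=12.490, Silver √(9·10)=9.487, Violet √(4·5)=4.472.
Each quota rounded against its threshold gives Red 2, Blue 3, Green 6, Gold 12, Silver 10, Violet 4 (total 37).

Red=2, Blue=3, Green=6, Gold=12, Silver=10, Violet=4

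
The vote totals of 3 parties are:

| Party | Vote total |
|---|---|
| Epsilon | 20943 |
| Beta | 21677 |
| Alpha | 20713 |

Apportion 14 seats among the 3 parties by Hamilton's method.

Total 63333; standard divisor 63333/14 ≈ 4523.786.
Standard quotas: Epsilon 4.6295, Beta 4.7918, Alpha 4.5787.
Lower quotas: Epsilon 4, Beta 4, Alpha 4 (sum 12, leaving 2 seats).
Remainders in descending order: Beta 0.7918, Epsilon 0.6295, Alpha 0.5787.
The surplus seats go to Beta, Epsilon.

Epsilon 5, Beta 5, Alpha 4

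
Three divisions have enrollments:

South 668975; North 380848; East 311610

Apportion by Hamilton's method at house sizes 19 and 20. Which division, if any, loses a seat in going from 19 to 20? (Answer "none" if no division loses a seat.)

East

At 19 seats: South 9, North 5, East 5.
At 20 seats: South 10, North 6, East 4.
East drops from 5 to 4.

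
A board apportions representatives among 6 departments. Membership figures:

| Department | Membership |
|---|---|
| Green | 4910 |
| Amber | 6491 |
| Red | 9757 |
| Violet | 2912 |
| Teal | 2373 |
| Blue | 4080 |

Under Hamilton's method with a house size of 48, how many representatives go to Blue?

Total 30523; standard divisor 30523/48 ≈ 635.896.
Standard quotas: Green 7.7214, Amber 10.2076, Red 15.3437, Violet 4.5794, Teal 3.7317, Blue 6.4161.
Lower quotas: Green 7, Amber 10, Red 15, Violet 4, Teal 3, Blue 6 (sum 45, leaving 3 seats).
Remainders in descending order: Teal 0.7317, Green 0.7214, Violet 0.5794, Blue 0.4161, Red 0.3437, Amber 0.2076.
The surplus seats go to Teal, Green, Violet.
Blue receives 6.

6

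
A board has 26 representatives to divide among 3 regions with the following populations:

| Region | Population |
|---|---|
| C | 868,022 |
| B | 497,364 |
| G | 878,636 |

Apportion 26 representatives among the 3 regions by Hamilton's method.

The standard divisor is 2244022/26 ≈ 86308.538.
Standard quotas: C 10.0572, B 5.7626, G 10.1802.
Lower quotas: C 10, B 5, G 10 (sum 25, leaving 1 seat).
Remainders in descending order: B 0.7626, G 0.1802, C 0.0572.
Largest remainder: B receives the extra seat.

C: 10; B: 6; G: 10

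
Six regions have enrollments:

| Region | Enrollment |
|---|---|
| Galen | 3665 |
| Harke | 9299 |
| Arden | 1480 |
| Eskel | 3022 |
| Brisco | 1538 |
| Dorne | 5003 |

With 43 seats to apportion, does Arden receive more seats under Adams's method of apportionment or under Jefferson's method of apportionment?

Adams: Galen 7, Harke 16, Arden 3, Eskel 5, Brisco 3, Dorne 9.
Jefferson: Galen 7, Harke 18, Arden 2, Eskel 5, Brisco 2, Dorne 9.
Arden gets 3 under Adams and 2 under Jefferson.

Adams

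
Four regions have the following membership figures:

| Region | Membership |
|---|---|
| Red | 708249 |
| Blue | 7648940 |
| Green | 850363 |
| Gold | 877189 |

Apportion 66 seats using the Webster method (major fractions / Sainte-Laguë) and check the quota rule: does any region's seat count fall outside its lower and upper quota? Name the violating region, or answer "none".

Blue

Standard quotas: Red 4.635, Blue 50.059, Green 5.565, Gold 5.741.
Webster allocation: Red 5, Blue 49, Green 6, Gold 6.
Blue has quota 50.059 (lower 50, upper 51) but receives 49 — outside the quota interval.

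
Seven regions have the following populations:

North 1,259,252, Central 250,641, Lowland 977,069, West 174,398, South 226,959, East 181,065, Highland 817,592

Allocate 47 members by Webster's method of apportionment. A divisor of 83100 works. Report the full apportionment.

North 15; Central 3; Lowland 12; West 2; South 3; East 2; Highland 10

With modified divisor 83100: modified quotas North 15.153, Central 3.016, Lowland 11.758, West 2.099, South 2.731, East 2.179, Highland 9.839.
Rounding to the nearest integer: North 15, Central 3, Lowland 12, West 2, South 3, East 2, Highland 10 (total 47).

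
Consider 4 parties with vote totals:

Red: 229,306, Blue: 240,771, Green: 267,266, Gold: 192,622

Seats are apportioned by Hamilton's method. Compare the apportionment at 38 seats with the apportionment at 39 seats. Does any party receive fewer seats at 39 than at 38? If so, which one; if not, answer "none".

At 38 seats: Red 9, Blue 10, Green 11, Gold 8.
At 39 seats: Red 10, Blue 10, Green 11, Gold 8.
No party's allocation decreased.

none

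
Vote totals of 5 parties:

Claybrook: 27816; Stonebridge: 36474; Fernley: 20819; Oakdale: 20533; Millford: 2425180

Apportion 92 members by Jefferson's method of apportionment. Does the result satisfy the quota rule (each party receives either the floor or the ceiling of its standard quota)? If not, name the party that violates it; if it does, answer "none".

Standard quotas: Claybrook 1.011, Stonebridge 1.326, Fernley 0.757, Oakdale 0.746, Millford 88.160.
Jefferson allocation: Claybrook 1, Stonebridge 1, Fernley 0, Oakdale 0, Millford 90.
Millford has quota 88.160 (lower 88, upper 89) but receives 90 — outside the quota interval.

Millford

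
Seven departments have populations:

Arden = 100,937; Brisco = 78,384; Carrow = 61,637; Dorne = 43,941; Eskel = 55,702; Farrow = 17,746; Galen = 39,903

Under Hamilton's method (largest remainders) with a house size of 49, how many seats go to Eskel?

Total 398250; standard divisor 398250/49 ≈ 8127.551.
Standard quotas: Arden 12.4191, Brisco 9.6442, Carrow 7.5837, Dorne 5.4064, Eskel 6.8535, Farrow 2.1834, Galen 4.9096.
Lower quotas: Arden 12, Brisco 9, Carrow 7, Dorne 5, Eskel 6, Farrow 2, Galen 4 (sum 45, leaving 4 seats).
Remainders in descending order: Galen 0.9096, Eskel 0.8535, Brisco 0.6442, Carrow 0.5837, Arden 0.4191, Dorne 0.4064, Farrow 0.1834.
Largest remainders: Galen, Eskel, Brisco, Carrow receive the extra seats.
Eskel receives 7.

7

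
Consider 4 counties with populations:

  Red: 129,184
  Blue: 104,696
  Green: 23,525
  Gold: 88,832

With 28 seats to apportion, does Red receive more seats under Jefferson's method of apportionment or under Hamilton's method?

Jefferson: Red 11, Blue 8, Green 2, Gold 7.
Hamilton: Red 10, Blue 9, Green 2, Gold 7.
Red gets 11 under Jefferson and 10 under Hamilton.

Jefferson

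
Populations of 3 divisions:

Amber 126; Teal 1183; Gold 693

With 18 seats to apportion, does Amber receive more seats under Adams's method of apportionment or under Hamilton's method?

Adams

Adams: Amber 2, Teal 10, Gold 6.
Hamilton: Amber 1, Teal 11, Gold 6.
Amber gets 2 under Adams and 1 under Hamilton.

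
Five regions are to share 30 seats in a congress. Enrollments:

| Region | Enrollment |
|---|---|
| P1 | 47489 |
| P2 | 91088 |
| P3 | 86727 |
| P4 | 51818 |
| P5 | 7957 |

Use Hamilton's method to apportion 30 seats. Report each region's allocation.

P1=5, P2=10, P3=9, P4=5, P5=1

The standard divisor is 285079/30 ≈ 9502.633.
Standard quotas: P1 4.9975, P2 9.5856, P3 9.1266, P4 5.4530, P5 0.8373.
Lower quotas: P1 4, P2 9, P3 9, P4 5, P5 0 (sum 27, leaving 3 seats).
Remainders in descending order: P1 0.9975, P5 0.8373, P2 0.5856, P4 0.4530, P3 0.1266.
The surplus seats go to P1, P5, P2.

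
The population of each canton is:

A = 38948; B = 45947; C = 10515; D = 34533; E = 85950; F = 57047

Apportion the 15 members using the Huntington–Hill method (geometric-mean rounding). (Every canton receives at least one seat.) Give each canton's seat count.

With divisor 18988: modified quotas A 2.051, B 2.420, C 0.554, D 1.819, E 4.527, F 3.004.
Geometric-mean thresholds: A √(2·3)=2.449, B √(2·3)=2.449, C (min 1), D √(1·2)=1.414, E √(4·5)=4.472, F √(3·4)=3.464.
Each quota rounded against its threshold gives A 2, B 2, C 1, D 2, E 5, F 3 (total 15).

A=2, B=2, C=1, D=2, E=5, F=3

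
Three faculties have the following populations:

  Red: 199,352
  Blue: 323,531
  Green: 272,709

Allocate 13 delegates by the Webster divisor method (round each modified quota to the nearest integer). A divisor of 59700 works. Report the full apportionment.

With modified divisor 59700: modified quotas Red 3.339, Blue 5.419, Green 4.568.
Rounding to the nearest integer: Red 3, Blue 5, Green 5 (total 13).

Red=3, Blue=5, Green=5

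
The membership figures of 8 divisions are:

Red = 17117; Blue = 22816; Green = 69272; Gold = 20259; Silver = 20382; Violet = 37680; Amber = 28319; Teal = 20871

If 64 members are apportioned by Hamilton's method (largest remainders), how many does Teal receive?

Total 236716; standard divisor 236716/64 ≈ 3698.688.
Standard quotas: Red 4.6279, Blue 6.1687, Green 18.7288, Gold 5.4773, Silver 5.5106, Violet 10.1874, Amber 7.6565, Teal 5.6428.
Lower quotas: Red 4, Blue 6, Green 18, Gold 5, Silver 5, Violet 10, Amber 7, Teal 5 (sum 60, leaving 4 seats).
Remainders in descending order: Green 0.7288, Amber 0.6565, Teal 0.6428, Red 0.6279, Silver 0.5106, Gold 0.4773, Violet 0.1874, Blue 0.1687.
Largest remainders: Green, Amber, Teal, Red receive the extra seats.
Teal receives 6.

6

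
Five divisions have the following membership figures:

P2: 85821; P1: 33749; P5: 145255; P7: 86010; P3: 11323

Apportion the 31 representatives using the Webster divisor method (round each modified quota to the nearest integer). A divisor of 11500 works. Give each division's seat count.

P2: 7, P1: 3, P5: 13, P7: 7, P3: 1

With modified divisor 11500: modified quotas P2 7.463, P1 2.935, P5 12.631, P7 7.479, P3 0.985.
Rounding to the nearest integer: P2 7, P1 3, P5 13, P7 7, P3 1 (total 31).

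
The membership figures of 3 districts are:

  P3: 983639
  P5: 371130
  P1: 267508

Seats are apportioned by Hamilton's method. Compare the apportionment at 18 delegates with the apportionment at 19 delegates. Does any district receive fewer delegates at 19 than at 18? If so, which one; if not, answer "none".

At 18 seats: P3 11, P5 4, P1 3.
At 19 seats: P3 12, P5 4, P1 3.
No district's allocation decreased.

none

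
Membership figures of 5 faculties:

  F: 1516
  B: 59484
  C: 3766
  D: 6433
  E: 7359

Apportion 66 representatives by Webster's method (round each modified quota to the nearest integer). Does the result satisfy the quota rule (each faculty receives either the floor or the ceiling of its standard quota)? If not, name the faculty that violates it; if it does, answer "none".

B

Standard quotas: F 1.274, B 49.975, C 3.164, D 5.405, E 6.183.
Webster allocation: F 1, B 51, C 3, D 5, E 6.
B has quota 49.975 (lower 49, upper 50) but receives 51 — outside the quota interval.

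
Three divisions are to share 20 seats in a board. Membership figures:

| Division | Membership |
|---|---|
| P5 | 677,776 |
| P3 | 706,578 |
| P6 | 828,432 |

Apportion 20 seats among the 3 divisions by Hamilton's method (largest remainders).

P5 6, P3 6, P6 8

Total 2212786; standard divisor 2212786/20 ≈ 110639.3.
Standard quotas: P5 6.1260, P3 6.3863, P6 7.4877.
Lower quotas: P5 6, P3 6, P6 7 (sum 19, leaving 1 seat).
Remainders in descending order: P6 0.4877, P3 0.3863, P5 0.1260.
Largest remainder: P6 receives the extra seat.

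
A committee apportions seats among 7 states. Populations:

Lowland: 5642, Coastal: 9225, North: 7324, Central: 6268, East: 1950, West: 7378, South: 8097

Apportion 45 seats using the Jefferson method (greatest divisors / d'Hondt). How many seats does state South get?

8

Standard divisor 45884/45 ≈ 1019.644; standard quotas: Lowland 5.533, Coastal 9.047, North 7.183, Central 6.147, East 1.912, West 7.236, South 7.941.
Rounding down gives 5, 9, 7, 6, 1, 7, 7 = 42 seats, so the divisor must be adjusted.
With modified divisor 930: modified quotas Lowland 6.067, Coastal 9.919, North 7.875, Central 6.740, East 2.097, West 7.933, South 8.706.
Rounding down: Lowland 6, Coastal 9, North 7, Central 6, East 2, West 7, South 8 (total 45).
South receives 8.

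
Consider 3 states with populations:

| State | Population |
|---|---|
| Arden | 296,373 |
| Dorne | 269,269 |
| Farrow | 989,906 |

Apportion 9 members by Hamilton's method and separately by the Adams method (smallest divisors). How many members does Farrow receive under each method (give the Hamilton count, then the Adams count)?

Hamilton: Arden 2, Dorne 1, Farrow 6.
Adams: Arden 2, Dorne 2, Farrow 5.
Farrow gets 6 under Hamilton and 5 under Adams.

6 and 5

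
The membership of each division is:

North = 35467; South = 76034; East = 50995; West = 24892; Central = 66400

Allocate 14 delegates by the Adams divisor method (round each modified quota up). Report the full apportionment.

North 2, South 4, East 3, West 2, Central 3

Standard divisor 253788/14 ≈ 18127.714; standard quotas: North 1.957, South 4.194, East 2.813, West 1.373, Central 3.663.
Rounding up gives 2, 5, 3, 2, 4 = 16 seats, so the divisor must be adjusted.
With modified divisor 23500: modified quotas North 1.509, South 3.235, East 2.170, West 1.059, Central 2.826.
Rounding up: North 2, South 4, East 3, West 2, Central 3 (total 14).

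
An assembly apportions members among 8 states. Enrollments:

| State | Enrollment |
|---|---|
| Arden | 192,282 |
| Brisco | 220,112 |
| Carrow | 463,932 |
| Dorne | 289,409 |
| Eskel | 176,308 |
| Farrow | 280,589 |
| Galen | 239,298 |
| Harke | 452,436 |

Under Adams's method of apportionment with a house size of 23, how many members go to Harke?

Standard divisor 2314366/23 ≈ 100624.609; standard quotas: Arden 1.911, Brisco 2.187, Carrow 4.611, Dorne 2.876, Eskel 1.752, Farrow 2.788, Galen 2.378, Harke 4.496.
Rounding up gives 2, 3, 5, 3, 2, 3, 3, 5 = 26 seats, so the divisor must be adjusted.
With modified divisor 117800: modified quotas Arden 1.632, Brisco 1.869, Carrow 3.938, Dorne 2.457, Eskel 1.497, Farrow 2.382, Galen 2.031, Harke 3.841.
Rounding up: Arden 2, Brisco 2, Carrow 4, Dorne 3, Eskel 2, Farrow 3, Galen 3, Harke 4 (total 23).
Harke receives 4.

4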